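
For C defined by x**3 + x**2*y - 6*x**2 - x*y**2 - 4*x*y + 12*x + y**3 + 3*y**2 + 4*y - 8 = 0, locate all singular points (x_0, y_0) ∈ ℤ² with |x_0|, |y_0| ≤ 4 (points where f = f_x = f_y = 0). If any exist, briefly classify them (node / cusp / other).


Singular points: {(2, 0)}; classification: cusp.

Compute partial derivatives:
  f_x = 3*x**2 + 2*x*y - 12*x - y**2 - 4*y + 12.
  f_y = x**2 - 2*x*y - 4*x + 3*y**2 + 6*y + 4.
Scan x_0 ∈ {−4, ..., 4}. For each x_0, f_y(x_0, y) is a polynomial in y; find its integer roots y ∈ {−4, ..., 4}, then test f_x and f at those candidates.
  x = -4: f_y(-4, y) = 3*y**2 + 14*y + 36; no integer root y with |y| ≤ 4.
  x = -3: f_y(-3, y) = 3*y**2 + 12*y + 25; no integer root y with |y| ≤ 4.
  x = -2: f_y(-2, y) = 3*y**2 + 10*y + 16; no integer root y with |y| ≤ 4.
  x = -1: f_y(-1, y) = 3*y**2 + 8*y + 9; no integer root y with |y| ≤ 4.
  x = 0: f_y(0, y) = 3*y**2 + 6*y + 4; no integer root y with |y| ≤ 4.
  x = 1: f_y(1, y) = 3*y**2 + 4*y + 1; vanishes at y ∈ {-1}. (1, -1): f_x = 4 ≠ 0.
  x = 2: f_y(2, y) = 3*y**2 + 2*y; vanishes at y ∈ {0}. (2, 0): f_x = 0, f = 0 — SINGULAR.
  x = 3: f_y(3, y) = 3*y**2 + 1; no integer root y with |y| ≤ 4.
  x = 4: f_y(4, y) = 3*y**2 - 2*y + 4; no integer root y with |y| ≤ 4.
Only singular point on the grid: (2, 0).
Classify: substitute x = 2 + u, y = 0 + v and expand: f = u**3 + u**2*v - u*v**2 + v**3 + v**2.
No constant or linear terms (consistent with a singular point). Quadratic part: v**2. Cubic part: u**3 + u**2*v - u*v**2 + v**3.
The quadratic part v**2 is a perfect square, so there is a single (double) tangent line v = 0, i.e. y = 0. Restricting the cubic part to that line (v = 0) leaves u**3 ≠ 0, so f is not divisible by v and the branch is v² ≈ -u**3 to lowest order — this is a cusp.
Classification: cusp.


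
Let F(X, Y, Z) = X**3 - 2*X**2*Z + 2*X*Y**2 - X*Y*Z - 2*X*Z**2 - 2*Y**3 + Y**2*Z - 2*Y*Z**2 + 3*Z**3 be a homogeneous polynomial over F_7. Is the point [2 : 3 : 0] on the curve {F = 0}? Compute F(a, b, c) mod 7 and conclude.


F(2,3,0) ≡ 4 (mod 7); P is NOT on the curve.

Evaluate F(2, 3, 0) term-by-term (mod 7).
  X**3 ↦ 1·8·1·1 = 8
  -2*X**2*Z ↦ -2·4·1·0 = 0
  2*X*Y**2 ↦ 2·2·9·1 = 36
  -X*Y*Z ↦ -1·2·3·0 = 0
  -2*X*Z**2 ↦ -2·2·1·0 = 0
  -2*Y**3 ↦ -2·1·27·1 = -54
  Y**2*Z ↦ 1·1·9·0 = 0
  -2*Y*Z**2 ↦ -2·1·3·0 = 0
  3*Z**3 ↦ 3·1·1·0 = 0
Sum: F(2, 3, 0) = (8) + (0) + (36) + (0) + (0) + (-54) + (0) + (0) + (0) = -10.
Reducing mod 7: -10 ≡ 4 (mod 7).
Since F(a, b, c) ≡ 4 ≠ 0 (mod 7), P does NOT lie on the curve.


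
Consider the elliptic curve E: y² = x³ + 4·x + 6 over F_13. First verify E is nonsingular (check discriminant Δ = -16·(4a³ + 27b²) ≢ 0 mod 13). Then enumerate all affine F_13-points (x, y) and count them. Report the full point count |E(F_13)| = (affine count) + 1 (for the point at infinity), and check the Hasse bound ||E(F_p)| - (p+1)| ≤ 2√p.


Affine points = {(2, 3), (2, 10), (6, 5), (6, 8), (7, 0), (8, 2), (8, 11), (9, 2), (9, 11), (11, 4), (11, 9), (12, 1), (12, 12)}; affine count = 13; |E(F_13)| = 14.

Discriminant check: Δ ∝ 4a³ + 27b² = 4·4³ + 27·6² = 4·64 + 27·36 ≡ 6 (mod 13). Nonzero ⇒ E is nonsingular.
For each x ∈ F_13, compute rhs = x³ + 4·x + 6 mod 13, then count y ∈ F_13 with y² ≡ rhs.
  x = 0: rhs = 6, matching y values: none (0 points).
  x = 1: rhs = 11, matching y values: none (0 points).
  x = 2: rhs = 9, matching y values: 3, 10 (2 points).
  x = 3: rhs = 6, matching y values: none (0 points).
  x = 4: rhs = 8, matching y values: none (0 points).
  x = 5: rhs = 8, matching y values: none (0 points).
  x = 6: rhs = 12, matching y values: 5, 8 (2 points).
  x = 7: rhs = 0, matching y values: 0 (1 points).
  x = 8: rhs = 4, matching y values: 2, 11 (2 points).
  x = 9: rhs = 4, matching y values: 2, 11 (2 points).
  x = 10: rhs = 6, matching y values: none (0 points).
  x = 11: rhs = 3, matching y values: 4, 9 (2 points).
  x = 12: rhs = 1, matching y values: 1, 12 (2 points).
Total affine count: 13.
Full point count |E(F_13)| = 13 + 1 = 14.
Hasse bound: |14 − (13+1)| = |0| = 0 ≤ 2√13 ≈ 7.2111 ✓.


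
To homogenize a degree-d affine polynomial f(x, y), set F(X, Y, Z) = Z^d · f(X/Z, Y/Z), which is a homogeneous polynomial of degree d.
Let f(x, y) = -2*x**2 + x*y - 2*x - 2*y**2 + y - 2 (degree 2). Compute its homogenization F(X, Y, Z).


F(X, Y, Z) = -2*X**2 + X*Y - 2*X*Z - 2*Y**2 + Y*Z - 2*Z**2

deg(f) = 2.
Substitute x = X/Z, y = Y/Z into f, then multiply by Z^2.
  monomial -2·x^2·y^0 ↦ -2·X^2·Y^0·Z^0.
  monomial 1·x^1·y^1 ↦ 1·X^1·Y^1·Z^0.
  monomial -2·x^1·y^0 ↦ -2·X^1·Y^0·Z^1.
  monomial -2·x^0·y^2 ↦ -2·X^0·Y^2·Z^0.
  monomial 1·x^0·y^1 ↦ 1·X^0·Y^1·Z^1.
  monomial -2·x^0·y^0 ↦ -2·X^0·Y^0·Z^2.
Collecting: F(X, Y, Z) = -2*X**2 + X*Y - 2*X*Z - 2*Y**2 + Y*Z - 2*Z**2.


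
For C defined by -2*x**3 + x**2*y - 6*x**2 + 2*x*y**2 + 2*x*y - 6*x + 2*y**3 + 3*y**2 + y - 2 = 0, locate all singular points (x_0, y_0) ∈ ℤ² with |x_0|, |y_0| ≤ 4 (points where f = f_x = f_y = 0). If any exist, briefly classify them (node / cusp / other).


Singular points: {(-1, 0)}; classification: cusp.

Compute partial derivatives:
  f_x = -6*x**2 + 2*x*y - 12*x + 2*y**2 + 2*y - 6.
  f_y = x**2 + 4*x*y + 2*x + 6*y**2 + 6*y + 1.
Scan x_0 ∈ {−4, ..., 4}. For each x_0, f_y(x_0, y) is a polynomial in y; find its integer roots y ∈ {−4, ..., 4}, then test f_x and f at those candidates.
  x = -4: f_y(-4, y) = 6*y**2 - 10*y + 9; no integer root y with |y| ≤ 4.
  x = -3: f_y(-3, y) = 6*y**2 - 6*y + 4; no integer root y with |y| ≤ 4.
  x = -2: f_y(-2, y) = 6*y**2 - 2*y + 1; no integer root y with |y| ≤ 4.
  x = -1: f_y(-1, y) = 6*y**2 + 2*y; vanishes at y ∈ {0}. (-1, 0): f_x = 0, f = 0 — SINGULAR.
  x = 0: f_y(0, y) = 6*y**2 + 6*y + 1; no integer root y with |y| ≤ 4.
  x = 1: f_y(1, y) = 6*y**2 + 10*y + 4; vanishes at y ∈ {-1}. (1, -1): f_x = -26 ≠ 0.
  x = 2: f_y(2, y) = 6*y**2 + 14*y + 9; no integer root y with |y| ≤ 4.
  x = 3: f_y(3, y) = 6*y**2 + 18*y + 16; no integer root y with |y| ≤ 4.
  x = 4: f_y(4, y) = 6*y**2 + 22*y + 25; no integer root y with |y| ≤ 4.
Only singular point on the grid: (-1, 0).
Classify: substitute x = -1 + u, y = 0 + v and expand: f = -2*u**3 + u**2*v + 2*u*v**2 + 2*v**3 + v**2.
No constant or linear terms (consistent with a singular point). Quadratic part: v**2. Cubic part: -2*u**3 + u**2*v + 2*u*v**2 + 2*v**3.
The quadratic part v**2 is a perfect square, so there is a single (double) tangent line v = 0, i.e. y = 0. Restricting the cubic part to that line (v = 0) leaves -2*u**3 ≠ 0, so f is not divisible by v and the branch is v² ≈ 2*u**3 to lowest order — this is a cusp.
Classification: cusp.


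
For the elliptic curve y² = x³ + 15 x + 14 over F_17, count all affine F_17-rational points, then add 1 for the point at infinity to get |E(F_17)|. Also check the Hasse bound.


Affine points = {(1, 8), (1, 9), (2, 1), (2, 16), (3, 1), (3, 16), (4, 6), (4, 11), (8, 0), (10, 5), (10, 12), (12, 1), (12, 16), (13, 3), (13, 14), (16, 7), (16, 10)}; affine count = 17; |E(F_17)| = 18.

Discriminant check: Δ ∝ 4a³ + 27b² = 4·15³ + 27·14² = 4·3375 + 27·196 ≡ 7 (mod 17). Nonzero ⇒ E is nonsingular.
For each x ∈ F_17, compute rhs = x³ + 15·x + 14 mod 17, then count y ∈ F_17 with y² ≡ rhs.
  x = 0: rhs = 14, matching y values: none (0 points).
  x = 1: rhs = 13, matching y values: 8, 9 (2 points).
  x = 2: rhs = 1, matching y values: 1, 16 (2 points).
  x = 3: rhs = 1, matching y values: 1, 16 (2 points).
  x = 4: rhs = 2, matching y values: 6, 11 (2 points).
  x = 5: rhs = 10, matching y values: none (0 points).
  x = 6: rhs = 14, matching y values: none (0 points).
  x = 7: rhs = 3, matching y values: none (0 points).
  x = 8: rhs = 0, matching y values: 0 (1 points).
  x = 9: rhs = 11, matching y values: none (0 points).
  x = 10: rhs = 8, matching y values: 5, 12 (2 points).
  x = 11: rhs = 14, matching y values: none (0 points).
  x = 12: rhs = 1, matching y values: 1, 16 (2 points).
  x = 13: rhs = 9, matching y values: 3, 14 (2 points).
  x = 14: rhs = 10, matching y values: none (0 points).
  x = 15: rhs = 10, matching y values: none (0 points).
  x = 16: rhs = 15, matching y values: 7, 10 (2 points).
Total affine count: 17.
Full point count |E(F_17)| = 17 + 1 = 18.
Hasse bound: |18 − (17+1)| = |0| = 0 ≤ 2√17 ≈ 8.2462 ✓.


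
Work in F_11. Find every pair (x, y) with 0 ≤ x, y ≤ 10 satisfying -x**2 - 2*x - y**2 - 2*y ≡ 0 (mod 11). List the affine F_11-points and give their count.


Affine F_11-points: {(0, 0), (0, 9), (1, 2), (1, 7), (2, 1), (2, 8), (7, 1), (7, 8), (8, 2), (8, 7), (9, 0), (9, 9)}; count = 12.

For each of the 121 pairs (x, y) ∈ F_11², evaluate f(x, y) mod 11. Record the zeros.
  x = 0: [0↦0, 1↦8, 2↦3, 3↦7, 4↦9, 5↦9, 6↦7, 7↦3, 8↦8, 9↦0, 10↦1]  zeros at y ∈ {0, 9}
  x = 1: [0↦8, 1↦5, 2↦0, 3↦4, 4↦6, 5↦6, 6↦4, 7↦0, 8↦5, 9↦8, 10↦9]  zeros at y ∈ {2, 7}
  x = 2: [0↦3, 1↦0, 2↦6, 3↦10, 4↦1, 5↦1, 6↦10, 7↦6, 8↦0, 9↦3, 10↦4]  zeros at y ∈ {1, 8}
  x = 3: [0↦7, 1↦4, 2↦10, 3↦3, 4↦5, 5↦5, 6↦3, 7↦10, 8↦4, 9↦7, 10↦8]  zeros at y ∈ ∅
  x = 4: [0↦9, 1↦6, 2↦1, 3↦5, 4↦7, 5↦7, 6↦5, 7↦1, 8↦6, 9↦9, 10↦10]  zeros at y ∈ ∅
  x = 5: [0↦9, 1↦6, 2↦1, 3↦5, 4↦7, 5↦7, 6↦5, 7↦1, 8↦6, 9↦9, 10↦10]  zeros at y ∈ ∅
  x = 6: [0↦7, 1↦4, 2↦10, 3↦3, 4↦5, 5↦5, 6↦3, 7↦10, 8↦4, 9↦7, 10↦8]  zeros at y ∈ ∅
  x = 7: [0↦3, 1↦0, 2↦6, 3↦10, 4↦1, 5↦1, 6↦10, 7↦6, 8↦0, 9↦3, 10↦4]  zeros at y ∈ {1, 8}
  x = 8: [0↦8, 1↦5, 2↦0, 3↦4, 4↦6, 5↦6, 6↦4, 7↦0, 8↦5, 9↦8, 10↦9]  zeros at y ∈ {2, 7}
  x = 9: [0↦0, 1↦8, 2↦3, 3↦7, 4↦9, 5↦9, 6↦7, 7↦3, 8↦8, 9↦0, 10↦1]  zeros at y ∈ {0, 9}
  x = 10: [0↦1, 1↦9, 2↦4, 3↦8, 4↦10, 5↦10, 6↦8, 7↦4, 8↦9, 9↦1, 10↦2]  zeros at y ∈ ∅
Collecting zeros: affine points = {(0, 0), (0, 9), (1, 2), (1, 7), (2, 1), (2, 8), (7, 1), (7, 8), (8, 2), (8, 7), (9, 0), (9, 9)}.
Total count |C(F_11)_aff| = 12.


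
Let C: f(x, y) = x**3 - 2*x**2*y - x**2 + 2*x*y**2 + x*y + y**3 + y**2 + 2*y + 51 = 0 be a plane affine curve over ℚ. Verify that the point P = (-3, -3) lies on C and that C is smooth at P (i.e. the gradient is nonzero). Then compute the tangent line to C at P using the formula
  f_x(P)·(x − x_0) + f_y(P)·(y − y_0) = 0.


Tangent line at P: 12*x + 38*y + 150 = 0.

Step 1: f(-3, -3) = 0, so P lies on C.
Step 2: partial derivatives
  f_x(x, y) = 3*x**2 - 4*x*y - 2*x + 2*y**2 + y, f_y(x, y) = -2*x**2 + 4*x*y + x + 3*y**2 + 2*y + 2.
  f_x(P) = 12, f_y(P) = 38 (gradient nonzero, so P is smooth).
Step 3: tangent line at P: 12·(x − -3) + 38·(y − -3) = 0.
Expanding: 12*x + 38*y + 150 = 0.


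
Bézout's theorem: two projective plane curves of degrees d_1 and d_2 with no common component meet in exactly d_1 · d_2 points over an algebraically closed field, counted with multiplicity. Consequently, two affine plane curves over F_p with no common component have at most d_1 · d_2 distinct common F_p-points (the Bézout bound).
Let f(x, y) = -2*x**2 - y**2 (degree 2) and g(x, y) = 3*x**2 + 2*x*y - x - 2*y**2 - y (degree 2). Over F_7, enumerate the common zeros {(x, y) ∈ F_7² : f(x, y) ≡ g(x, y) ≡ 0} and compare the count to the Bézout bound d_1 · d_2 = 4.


Common zeros: {(0, 0)}; count = 1; Bézout bound = 4.

deg(f) = 2, deg(g) = 2, so Bézout bound = 4.
Scan x ∈ F_7. For each x, list the y ∈ F_7 with f(x, y) ≡ 0 and those with g(x, y) ≡ 0 (mod 7); the common zeros in that column are the intersection.
  x = 0: f ≡ 0 at y ∈ {0}; g ≡ 0 at y ∈ {0, 3}; common: {0}.
  x = 1: f ≡ 0 at y ∈ ∅; g ≡ 0 at y ∈ ∅; common: ∅.
  x = 2: f ≡ 0 at y ∈ ∅; g ≡ 0 at y ∈ ∅; common: ∅.
  x = 3: f ≡ 0 at y ∈ ∅; g ≡ 0 at y ∈ {3}; common: ∅.
  x = 4: f ≡ 0 at y ∈ ∅; g ≡ 0 at y ∈ {1, 6}; common: ∅.
  x = 5: f ≡ 0 at y ∈ ∅; g ≡ 0 at y ∈ {0, 1}; common: ∅.
  x = 6: f ≡ 0 at y ∈ ∅; g ≡ 0 at y ∈ ∅; common: ∅.
Collecting: common zeros = {(0, 0)}, so the count is 1.
Comparison with the Bézout bound: 1 ≤ 4 = deg(f)·deg(g), as expected for curves with no common component (the affine F_7-count falls short of the bound because intersections may lie at infinity, over extension fields, or carry multiplicity).


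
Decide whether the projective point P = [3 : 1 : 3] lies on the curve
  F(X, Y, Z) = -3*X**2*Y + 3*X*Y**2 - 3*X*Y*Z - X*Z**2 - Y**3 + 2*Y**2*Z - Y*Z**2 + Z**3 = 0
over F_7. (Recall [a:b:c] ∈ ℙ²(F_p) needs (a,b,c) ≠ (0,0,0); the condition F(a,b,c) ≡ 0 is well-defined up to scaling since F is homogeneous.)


F(3,1,3) ≡ 0 (mod 7); P is on the curve.

Evaluate F(3, 1, 3) term-by-term (mod 7).
  -3*X**2*Y ↦ -3·9·1·1 = -27
  3*X*Y**2 ↦ 3·3·1·1 = 9
  -3*X*Y*Z ↦ -3·3·1·3 = -27
  -X*Z**2 ↦ -1·3·1·9 = -27
  -Y**3 ↦ -1·1·1·1 = -1
  2*Y**2*Z ↦ 2·1·1·3 = 6
  -Y*Z**2 ↦ -1·1·1·9 = -9
  Z**3 ↦ 1·1·1·27 = 27
Sum: F(3, 1, 3) = (-27) + (9) + (-27) + (-27) + (-1) + (6) + (-9) + (27) = -49.
Reducing mod 7: -49 ≡ 0 (mod 7).
Since F(a, b, c) ≡ 0 (mod 7), P lies on the curve.


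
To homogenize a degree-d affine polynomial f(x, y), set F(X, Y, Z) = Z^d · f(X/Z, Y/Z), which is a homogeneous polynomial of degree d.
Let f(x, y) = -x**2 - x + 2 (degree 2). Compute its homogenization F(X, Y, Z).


F(X, Y, Z) = -X**2 - X*Z + 2*Z**2

deg(f) = 2.
Substitute x = X/Z, y = Y/Z into f, then multiply by Z^2.
  monomial -1·x^2·y^0 ↦ -1·X^2·Y^0·Z^0.
  monomial -1·x^1·y^0 ↦ -1·X^1·Y^0·Z^1.
  monomial 2·x^0·y^0 ↦ 2·X^0·Y^0·Z^2.
Collecting: F(X, Y, Z) = -X**2 - X*Z + 2*Z**2.


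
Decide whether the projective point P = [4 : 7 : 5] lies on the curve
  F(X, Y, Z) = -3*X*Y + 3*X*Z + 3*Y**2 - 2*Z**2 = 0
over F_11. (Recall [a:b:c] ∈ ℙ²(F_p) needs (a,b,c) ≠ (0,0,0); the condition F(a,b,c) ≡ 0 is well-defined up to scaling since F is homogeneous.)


F(4,7,5) ≡ 7 (mod 11); P is NOT on the curve.

Evaluate F(4, 7, 5) term-by-term (mod 11).
  -3*X*Y ↦ -3·4·7·1 = -84
  3*X*Z ↦ 3·4·1·5 = 60
  3*Y**2 ↦ 3·1·49·1 = 147
  -2*Z**2 ↦ -2·1·1·25 = -50
Sum: F(4, 7, 5) = (-84) + (60) + (147) + (-50) = 73.
Reducing mod 11: 73 ≡ 7 (mod 11).
Since F(a, b, c) ≡ 7 ≠ 0 (mod 11), P does NOT lie on the curve.


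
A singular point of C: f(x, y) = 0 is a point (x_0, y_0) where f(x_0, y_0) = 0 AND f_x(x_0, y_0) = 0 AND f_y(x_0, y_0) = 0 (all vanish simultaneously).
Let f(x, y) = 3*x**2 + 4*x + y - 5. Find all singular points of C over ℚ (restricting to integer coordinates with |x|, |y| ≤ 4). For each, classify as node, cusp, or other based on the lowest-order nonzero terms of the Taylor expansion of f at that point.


No singular points in the scanned grid; C is smooth there.

Compute partial derivatives:
  f_x = 6*x + 4.
  f_y = 1.
f_y = 1 is a nonzero constant, so f_y never vanishes: no point (x, y) can satisfy f = f_x = f_y = 0. In particular no (x, y) ∈ {−4, ..., 4}² is singular; the curve is smooth.


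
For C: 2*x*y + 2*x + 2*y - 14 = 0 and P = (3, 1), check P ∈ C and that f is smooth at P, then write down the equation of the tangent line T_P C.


Tangent line at P: 4*x + 8*y - 20 = 0.

Step 1: f(3, 1) = 0, so P lies on C.
Step 2: partial derivatives
  f_x(x, y) = 2*y + 2, f_y(x, y) = 2*x + 2.
  f_x(P) = 4, f_y(P) = 8 (gradient nonzero, so P is smooth).
Step 3: tangent line at P: 4·(x − 3) + 8·(y − 1) = 0.
Expanding: 4*x + 8*y - 20 = 0.


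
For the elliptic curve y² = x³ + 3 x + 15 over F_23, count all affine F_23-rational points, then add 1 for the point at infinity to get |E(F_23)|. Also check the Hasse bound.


Affine points = {(2, 11), (2, 12), (9, 9), (9, 14), (12, 10), (12, 13), (14, 8), (14, 15), (15, 10), (15, 13), (18, 6), (18, 17), (19, 10), (19, 13), (20, 5), (20, 18), (21, 1), (21, 22)}; affine count = 18; |E(F_23)| = 19.

Discriminant check: Δ ∝ 4a³ + 27b² = 4·3³ + 27·15² = 4·27 + 27·225 ≡ 19 (mod 23). Nonzero ⇒ E is nonsingular.
For each x ∈ F_23, compute rhs = x³ + 3·x + 15 mod 23, then count y ∈ F_23 with y² ≡ rhs.
  x = 0: rhs = 15, matching y values: none (0 points).
  x = 1: rhs = 19, matching y values: none (0 points).
  x = 2: rhs = 6, matching y values: 11, 12 (2 points).
  x = 3: rhs = 5, matching y values: none (0 points).
  x = 4: rhs = 22, matching y values: none (0 points).
  x = 5: rhs = 17, matching y values: none (0 points).
  x = 6: rhs = 19, matching y values: none (0 points).
  x = 7: rhs = 11, matching y values: none (0 points).
  x = 8: rhs = 22, matching y values: none (0 points).
  x = 9: rhs = 12, matching y values: 9, 14 (2 points).
  x = 10: rhs = 10, matching y values: none (0 points).
  x = 11: rhs = 22, matching y values: none (0 points).
  x = 12: rhs = 8, matching y values: 10, 13 (2 points).
  x = 13: rhs = 20, matching y values: none (0 points).
  x = 14: rhs = 18, matching y values: 8, 15 (2 points).
  x = 15: rhs = 8, matching y values: 10, 13 (2 points).
  x = 16: rhs = 19, matching y values: none (0 points).
  x = 17: rhs = 11, matching y values: none (0 points).
  x = 18: rhs = 13, matching y values: 6, 17 (2 points).
  x = 19: rhs = 8, matching y values: 10, 13 (2 points).
  x = 20: rhs = 2, matching y values: 5, 18 (2 points).
  x = 21: rhs = 1, matching y values: 1, 22 (2 points).
  x = 22: rhs = 11, matching y values: none (0 points).
Total affine count: 18.
Full point count |E(F_23)| = 18 + 1 = 19.
Hasse bound: |19 − (23+1)| = |-5| = 5 ≤ 2√23 ≈ 9.5917 ✓.


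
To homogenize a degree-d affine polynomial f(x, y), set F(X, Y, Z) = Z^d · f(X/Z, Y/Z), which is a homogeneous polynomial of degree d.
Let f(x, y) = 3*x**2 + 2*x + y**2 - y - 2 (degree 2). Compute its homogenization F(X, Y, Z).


F(X, Y, Z) = 3*X**2 + 2*X*Z + Y**2 - Y*Z - 2*Z**2

deg(f) = 2.
Substitute x = X/Z, y = Y/Z into f, then multiply by Z^2.
  monomial 3·x^2·y^0 ↦ 3·X^2·Y^0·Z^0.
  monomial 2·x^1·y^0 ↦ 2·X^1·Y^0·Z^1.
  monomial 1·x^0·y^2 ↦ 1·X^0·Y^2·Z^0.
  monomial -1·x^0·y^1 ↦ -1·X^0·Y^1·Z^1.
  monomial -2·x^0·y^0 ↦ -2·X^0·Y^0·Z^2.
Collecting: F(X, Y, Z) = 3*X**2 + 2*X*Z + Y**2 - Y*Z - 2*Z**2.


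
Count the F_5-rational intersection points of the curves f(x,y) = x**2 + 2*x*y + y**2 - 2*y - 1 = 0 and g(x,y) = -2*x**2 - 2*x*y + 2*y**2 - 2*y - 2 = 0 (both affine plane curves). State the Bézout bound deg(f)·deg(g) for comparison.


Common zeros: {(3, 4)}; count = 1; Bézout bound = 4.

deg(f) = 2, deg(g) = 2, so Bézout bound = 4.
Scan x ∈ F_5. For each x, list the y ∈ F_5 with f(x, y) ≡ 0 and those with g(x, y) ≡ 0 (mod 5); the common zeros in that column are the intersection.
  x = 0: f ≡ 0 at y ∈ ∅; g ≡ 0 at y ∈ {3}; common: ∅.
  x = 1: f ≡ 0 at y ∈ {0}; g ≡ 0 at y ∈ ∅; common: ∅.
  x = 2: f ≡ 0 at y ∈ ∅; g ≡ 0 at y ∈ {0, 3}; common: ∅.
  x = 3: f ≡ 0 at y ∈ {2, 4}; g ≡ 0 at y ∈ {0, 4}; common: {4}.
  x = 4: f ≡ 0 at y ∈ {0, 4}; g ≡ 0 at y ∈ ∅; common: ∅.
Collecting: common zeros = {(3, 4)}, so the count is 1.
Comparison with the Bézout bound: 1 ≤ 4 = deg(f)·deg(g), as expected for curves with no common component (the affine F_5-count falls short of the bound because intersections may lie at infinity, over extension fields, or carry multiplicity).


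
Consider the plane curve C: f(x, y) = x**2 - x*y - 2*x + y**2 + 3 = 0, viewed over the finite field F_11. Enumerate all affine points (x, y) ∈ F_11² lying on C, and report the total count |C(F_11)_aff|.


Affine F_11-points: {(1, 5), (1, 7), (2, 4), (2, 9), (4, 0), (4, 4), (6, 1), (6, 5), (8, 1), (8, 7), (9, 0), (9, 9)}; count = 12.

For each of the 121 pairs (x, y) ∈ F_11², evaluate f(x, y) mod 11. Record the zeros.
  x = 0: [0↦3, 1↦4, 2↦7, 3↦1, 4↦8, 5↦6, 6↦6, 7↦8, 8↦1, 9↦7, 10↦4]  zeros at y ∈ ∅
  x = 1: [0↦2, 1↦2, 2↦4, 3↦8, 4↦3, 5↦0, 6↦10, 7↦0, 8↦3, 9↦8, 10↦4]  zeros at y ∈ {5, 7}
  x = 2: [0↦3, 1↦2, 2↦3, 3↦6, 4↦0, 5↦7, 6↦5, 7↦5, 8↦7, 9↦0, 10↦6]  zeros at y ∈ {4, 9}
  x = 3: [0↦6, 1↦4, 2↦4, 3↦6, 4↦10, 5↦5, 6↦2, 7↦1, 8↦2, 9↦5, 10↦10]  zeros at y ∈ ∅
  x = 4: [0↦0, 1↦8, 2↦7, 3↦8, 4↦0, 5↦5, 6↦1, 7↦10, 8↦10, 9↦1, 10↦5]  zeros at y ∈ {0, 4}
  x = 5: [0↦7, 1↦3, 2↦1, 3↦1, 4↦3, 5↦7, 6↦2, 7↦10, 8↦9, 9↦10, 10↦2]  zeros at y ∈ ∅
  x = 6: [0↦5, 1↦0, 2↦8, 3↦7, 4↦8, 5↦0, 6↦5, 7↦1, 8↦10, 9↦10, 10↦1]  zeros at y ∈ {1, 5}
  x = 7: [0↦5, 1↦10, 2↦6, 3↦4, 4↦4, 5↦6, 6↦10, 7↦5, 8↦2, 9↦1, 10↦2]  zeros at y ∈ ∅
  x = 8: [0↦7, 1↦0, 2↦6, 3↦3, 4↦2, 5↦3, 6↦6, 7↦0, 8↦7, 9↦5, 10↦5]  zeros at y ∈ {1, 7}
  x = 9: [0↦0, 1↦3, 2↦8, 3↦4, 4↦2, 5↦2, 6↦4, 7↦8, 8↦3, 9↦0, 10↦10]  zeros at y ∈ {0, 9}
  x = 10: [0↦6, 1↦8, 2↦1, 3↦7, 4↦4, 5↦3, 6↦4, 7↦7, 8↦1, 9↦8, 10↦6]  zeros at y ∈ ∅
Collecting zeros: affine points = {(1, 5), (1, 7), (2, 4), (2, 9), (4, 0), (4, 4), (6, 1), (6, 5), (8, 1), (8, 7), (9, 0), (9, 9)}.
Total count |C(F_11)_aff| = 12.


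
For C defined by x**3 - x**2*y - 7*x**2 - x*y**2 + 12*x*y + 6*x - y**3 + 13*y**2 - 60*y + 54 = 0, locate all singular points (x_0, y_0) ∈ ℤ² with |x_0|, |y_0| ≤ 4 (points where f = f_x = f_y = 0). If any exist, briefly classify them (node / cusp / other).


Singular points: {(3, 3)}; classification: node.

Compute partial derivatives:
  f_x = 3*x**2 - 2*x*y - 14*x - y**2 + 12*y + 6.
  f_y = -x**2 - 2*x*y + 12*x - 3*y**2 + 26*y - 60.
Scan x_0 ∈ {−4, ..., 4}. For each x_0, f_y(x_0, y) is a polynomial in y; find its integer roots y ∈ {−4, ..., 4}, then test f_x and f at those candidates.
  x = -4: f_y(-4, y) = -3*y**2 + 34*y - 124; no integer root y with |y| ≤ 4.
  x = -3: f_y(-3, y) = -3*y**2 + 32*y - 105; no integer root y with |y| ≤ 4.
  x = -2: f_y(-2, y) = -3*y**2 + 30*y - 88; no integer root y with |y| ≤ 4.
  x = -1: f_y(-1, y) = -3*y**2 + 28*y - 73; no integer root y with |y| ≤ 4.
  x = 0: f_y(0, y) = -3*y**2 + 26*y - 60; no integer root y with |y| ≤ 4.
  x = 1: f_y(1, y) = -3*y**2 + 24*y - 49; no integer root y with |y| ≤ 4.
  x = 2: f_y(2, y) = -3*y**2 + 22*y - 40; vanishes at y ∈ {4}. (2, 4): f_x = 6 ≠ 0.
  x = 3: f_y(3, y) = -3*y**2 + 20*y - 33; vanishes at y ∈ {3}. (3, 3): f_x = 0, f = 0 — SINGULAR.
  x = 4: f_y(4, y) = -3*y**2 + 18*y - 28; no integer root y with |y| ≤ 4.
Only singular point on the grid: (3, 3).
Classify: substitute x = 3 + u, y = 3 + v and expand: f = u**3 - u**2*v - u**2 - u*v**2 - v**3 + v**2.
No constant or linear terms (consistent with a singular point). Quadratic part: -u**2 + v**2. Cubic part: u**3 - u**2*v - u*v**2 - v**3.
The quadratic part v**2 - u**2 = (v − u)(v + u) splits into two distinct linear factors, so there are two distinct tangent lines y − 3 = ±(x − 3) — this is a node (ordinary double point).
Classification: node.


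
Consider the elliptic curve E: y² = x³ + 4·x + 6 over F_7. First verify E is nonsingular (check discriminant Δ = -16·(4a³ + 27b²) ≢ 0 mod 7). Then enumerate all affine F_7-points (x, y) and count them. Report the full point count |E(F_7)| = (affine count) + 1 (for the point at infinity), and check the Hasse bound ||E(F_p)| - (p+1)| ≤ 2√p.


Affine points = {(1, 2), (1, 5), (2, 1), (2, 6), (4, 3), (4, 4), (5, 2), (5, 5), (6, 1), (6, 6)}; affine count = 10; |E(F_7)| = 11.

Discriminant check: Δ ∝ 4a³ + 27b² = 4·4³ + 27·6² = 4·64 + 27·36 ≡ 3 (mod 7). Nonzero ⇒ E is nonsingular.
For each x ∈ F_7, compute rhs = x³ + 4·x + 6 mod 7, then count y ∈ F_7 with y² ≡ rhs.
  x = 0: rhs = 6, matching y values: none (0 points).
  x = 1: rhs = 4, matching y values: 2, 5 (2 points).
  x = 2: rhs = 1, matching y values: 1, 6 (2 points).
  x = 3: rhs = 3, matching y values: none (0 points).
  x = 4: rhs = 2, matching y values: 3, 4 (2 points).
  x = 5: rhs = 4, matching y values: 2, 5 (2 points).
  x = 6: rhs = 1, matching y values: 1, 6 (2 points).
Total affine count: 10.
Full point count |E(F_7)| = 10 + 1 = 11.
Hasse bound: |11 − (7+1)| = |3| = 3 ≤ 2√7 ≈ 5.2915 ✓.


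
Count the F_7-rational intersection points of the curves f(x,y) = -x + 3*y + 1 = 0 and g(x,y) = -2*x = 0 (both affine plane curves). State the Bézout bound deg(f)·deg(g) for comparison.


Common zeros: {(0, 2)}; count = 1; Bézout bound = 1.

deg(f) = 1, deg(g) = 1, so Bézout bound = 1.
Scan x ∈ F_7. For each x, list the y ∈ F_7 with f(x, y) ≡ 0 and those with g(x, y) ≡ 0 (mod 7); the common zeros in that column are the intersection.
  x = 0: f ≡ 0 at y ∈ {2}; g ≡ 0 at y ∈ {0, 1, 2, 3, 4, 5, 6}; common: {2}.
  x = 1: f ≡ 0 at y ∈ {0}; g ≡ 0 at y ∈ ∅; common: ∅.
  x = 2: f ≡ 0 at y ∈ {5}; g ≡ 0 at y ∈ ∅; common: ∅.
  x = 3: f ≡ 0 at y ∈ {3}; g ≡ 0 at y ∈ ∅; common: ∅.
  x = 4: f ≡ 0 at y ∈ {1}; g ≡ 0 at y ∈ ∅; common: ∅.
  x = 5: f ≡ 0 at y ∈ {6}; g ≡ 0 at y ∈ ∅; common: ∅.
  x = 6: f ≡ 0 at y ∈ {4}; g ≡ 0 at y ∈ ∅; common: ∅.
Collecting: common zeros = {(0, 2)}, so the count is 1.
Comparison with the Bézout bound: 1 ≤ 1 = deg(f)·deg(g), as expected for curves with no common component (the bound is attained).


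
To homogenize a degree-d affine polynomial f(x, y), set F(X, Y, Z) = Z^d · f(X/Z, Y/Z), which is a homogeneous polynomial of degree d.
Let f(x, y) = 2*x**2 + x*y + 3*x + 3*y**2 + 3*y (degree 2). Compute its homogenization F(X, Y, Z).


F(X, Y, Z) = 2*X**2 + X*Y + 3*X*Z + 3*Y**2 + 3*Y*Z

deg(f) = 2.
Substitute x = X/Z, y = Y/Z into f, then multiply by Z^2.
  monomial 2·x^2·y^0 ↦ 2·X^2·Y^0·Z^0.
  monomial 1·x^1·y^1 ↦ 1·X^1·Y^1·Z^0.
  monomial 3·x^1·y^0 ↦ 3·X^1·Y^0·Z^1.
  monomial 3·x^0·y^2 ↦ 3·X^0·Y^2·Z^0.
  monomial 3·x^0·y^1 ↦ 3·X^0·Y^1·Z^1.
Collecting: F(X, Y, Z) = 2*X**2 + X*Y + 3*X*Z + 3*Y**2 + 3*Y*Z.


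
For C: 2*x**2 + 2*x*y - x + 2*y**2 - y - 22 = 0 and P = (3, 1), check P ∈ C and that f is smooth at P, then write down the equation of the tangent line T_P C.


Tangent line at P: 13*x + 9*y - 48 = 0.

Step 1: f(3, 1) = 0, so P lies on C.
Step 2: partial derivatives
  f_x(x, y) = 4*x + 2*y - 1, f_y(x, y) = 2*x + 4*y - 1.
  f_x(P) = 13, f_y(P) = 9 (gradient nonzero, so P is smooth).
Step 3: tangent line at P: 13·(x − 3) + 9·(y − 1) = 0.
Expanding: 13*x + 9*y - 48 = 0.


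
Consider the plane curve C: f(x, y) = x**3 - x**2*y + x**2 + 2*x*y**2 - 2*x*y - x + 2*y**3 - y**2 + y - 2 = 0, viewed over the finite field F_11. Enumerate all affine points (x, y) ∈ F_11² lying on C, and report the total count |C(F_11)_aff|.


Affine F_11-points: {(0, 1), (1, 1), (1, 5), (1, 10), (2, 2), (2, 6), (2, 7), (3, 3), (4, 9), (5, 0), (5, 3), (5, 9), (8, 2), (10, 1), (10, 8), (10, 9)}; count = 16.

For each of the 121 pairs (x, y) ∈ F_11², evaluate f(x, y) mod 11. Record the zeros.
  x = 0: [0↦9, 1↦0, 2↦1, 3↦2, 4↦4, 5↦8, 6↦4, 7↦4, 8↦9, 9↦9, 10↦5]  zeros at y ∈ {1}
  x = 1: [0↦10, 1↦0, 2↦4, 3↦1, 4↦3, 5↦0, 6↦4, 7↦5, 8↦4, 9↦2, 10↦0]  zeros at y ∈ {1, 5, 10}
  x = 2: [0↦8, 1↦6, 2↦0, 3↦2, 4↦2, 5↦1, 6↦0, 7↦0, 8↦2, 9↦7, 10↦5]  zeros at y ∈ {2, 6, 7}
  x = 3: [0↦9, 1↦2, 2↦6, 3↦0, 4↦7, 5↦6, 6↦9, 7↦6, 8↦9, 9↦8, 10↦4]  zeros at y ∈ {3}
  x = 4: [0↦8, 1↦5, 2↦6, 3↦1, 4↦2, 5↦10, 6↦4, 7↦7, 8↦9, 9↦0, 10↦3]  zeros at y ∈ {9}
  x = 5: [0↦0, 1↦10, 2↦6, 3↦0, 4↦4, 5↦8, 6↦2, 7↦9, 8↦8, 9↦0, 10↦8]  zeros at y ∈ {0, 3, 9}
  x = 6: [0↦2, 1↦1, 2↦1, 3↦3, 4↦8, 5↦6, 6↦9, 7↦7, 8↦1, 9↦3, 10↦3]  zeros at y ∈ ∅
  x = 7: [0↦9, 1↦6, 2↦8, 3↦5, 4↦9, 5↦10, 6↦9, 7↦7, 8↦5, 9↦4, 10↦5]  zeros at y ∈ ∅
  x = 8: [0↦5, 1↦9, 2↦0, 3↦1, 4↦2, 5↦4, 6↦8, 7↦4, 8↦4, 9↦9, 10↦9]  zeros at y ∈ {2}
  x = 9: [0↦7, 1↦5, 2↦5, 3↦8, 4↦4, 5↦5, 6↦1, 7↦4, 8↦4, 9↦2, 10↦10]  zeros at y ∈ ∅
  x = 10: [0↦10, 1↦0, 2↦7, 3↦10, 4↦10, 5↦8, 6↦5, 7↦2, 8↦0, 9↦0, 10↦3]  zeros at y ∈ {1, 8, 9}
Collecting zeros: affine points = {(0, 1), (1, 1), (1, 5), (1, 10), (2, 2), (2, 6), (2, 7), (3, 3), (4, 9), (5, 0), (5, 3), (5, 9), (8, 2), (10, 1), (10, 8), (10, 9)}.
Total count |C(F_11)_aff| = 16.


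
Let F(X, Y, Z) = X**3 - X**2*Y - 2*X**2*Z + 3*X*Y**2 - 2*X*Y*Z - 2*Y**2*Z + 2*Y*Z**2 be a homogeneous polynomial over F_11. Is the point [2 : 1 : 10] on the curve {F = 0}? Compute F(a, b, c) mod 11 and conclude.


F(2,1,10) ≡ 4 (mod 11); P is NOT on the curve.

Evaluate F(2, 1, 10) term-by-term (mod 11).
  X**3 ↦ 1·8·1·1 = 8
  -X**2*Y ↦ -1·4·1·1 = -4
  -2*X**2*Z ↦ -2·4·1·10 = -80
  3*X*Y**2 ↦ 3·2·1·1 = 6
  -2*X*Y*Z ↦ -2·2·1·10 = -40
  -2*Y**2*Z ↦ -2·1·1·10 = -20
  2*Y*Z**2 ↦ 2·1·1·100 = 200
Sum: F(2, 1, 10) = (8) + (-4) + (-80) + (6) + (-40) + (-20) + (200) = 70.
Reducing mod 11: 70 ≡ 4 (mod 11).
Since F(a, b, c) ≡ 4 ≠ 0 (mod 11), P does NOT lie on the curve.


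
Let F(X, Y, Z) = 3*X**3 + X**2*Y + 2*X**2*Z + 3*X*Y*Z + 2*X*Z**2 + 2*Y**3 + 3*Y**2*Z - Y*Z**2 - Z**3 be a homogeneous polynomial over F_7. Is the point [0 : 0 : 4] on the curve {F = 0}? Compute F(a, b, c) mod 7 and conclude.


F(0,0,4) ≡ 6 (mod 7); P is NOT on the curve.

Evaluate F(0, 0, 4) term-by-term (mod 7).
  3*X**3 ↦ 3·0·1·1 = 0
  X**2*Y ↦ 1·0·0·1 = 0
  2*X**2*Z ↦ 2·0·1·4 = 0
  3*X*Y*Z ↦ 3·0·0·4 = 0
  2*X*Z**2 ↦ 2·0·1·16 = 0
  2*Y**3 ↦ 2·1·0·1 = 0
  3*Y**2*Z ↦ 3·1·0·4 = 0
  -Y*Z**2 ↦ -1·1·0·16 = 0
  -Z**3 ↦ -1·1·1·64 = -64
Sum: F(0, 0, 4) = (0) + (0) + (0) + (0) + (0) + (0) + (0) + (0) + (-64) = -64.
Reducing mod 7: -64 ≡ 6 (mod 7).
Since F(a, b, c) ≡ 6 ≠ 0 (mod 7), P does NOT lie on the curve.


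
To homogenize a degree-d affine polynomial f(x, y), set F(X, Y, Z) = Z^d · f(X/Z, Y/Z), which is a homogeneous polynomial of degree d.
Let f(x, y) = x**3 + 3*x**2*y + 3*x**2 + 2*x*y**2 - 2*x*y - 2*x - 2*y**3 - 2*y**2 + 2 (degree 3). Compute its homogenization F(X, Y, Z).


F(X, Y, Z) = X**3 + 3*X**2*Y + 3*X**2*Z + 2*X*Y**2 - 2*X*Y*Z - 2*X*Z**2 - 2*Y**3 - 2*Y**2*Z + 2*Z**3

deg(f) = 3.
Substitute x = X/Z, y = Y/Z into f, then multiply by Z^3.
  monomial 1·x^3·y^0 ↦ 1·X^3·Y^0·Z^0.
  monomial 3·x^2·y^1 ↦ 3·X^2·Y^1·Z^0.
  monomial 3·x^2·y^0 ↦ 3·X^2·Y^0·Z^1.
  monomial 2·x^1·y^2 ↦ 2·X^1·Y^2·Z^0.
  monomial -2·x^1·y^1 ↦ -2·X^1·Y^1·Z^1.
  monomial -2·x^1·y^0 ↦ -2·X^1·Y^0·Z^2.
  monomial -2·x^0·y^3 ↦ -2·X^0·Y^3·Z^0.
  monomial -2·x^0·y^2 ↦ -2·X^0·Y^2·Z^1.
  monomial 2·x^0·y^0 ↦ 2·X^0·Y^0·Z^3.
Collecting: F(X, Y, Z) = X**3 + 3*X**2*Y + 3*X**2*Z + 2*X*Y**2 - 2*X*Y*Z - 2*X*Z**2 - 2*Y**3 - 2*Y**2*Z + 2*Z**3.


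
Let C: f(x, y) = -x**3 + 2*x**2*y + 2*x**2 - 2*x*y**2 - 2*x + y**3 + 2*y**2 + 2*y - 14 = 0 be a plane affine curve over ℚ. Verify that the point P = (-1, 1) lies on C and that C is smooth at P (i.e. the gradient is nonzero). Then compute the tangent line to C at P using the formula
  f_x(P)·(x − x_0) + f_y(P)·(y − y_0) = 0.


Tangent line at P: -15*x + 15*y - 30 = 0.

Step 1: f(-1, 1) = 0, so P lies on C.
Step 2: partial derivatives
  f_x(x, y) = -3*x**2 + 4*x*y + 4*x - 2*y**2 - 2, f_y(x, y) = 2*x**2 - 4*x*y + 3*y**2 + 4*y + 2.
  f_x(P) = -15, f_y(P) = 15 (gradient nonzero, so P is smooth).
Step 3: tangent line at P: -15·(x − -1) + 15·(y − 1) = 0.
Expanding: -15*x + 15*y - 30 = 0.


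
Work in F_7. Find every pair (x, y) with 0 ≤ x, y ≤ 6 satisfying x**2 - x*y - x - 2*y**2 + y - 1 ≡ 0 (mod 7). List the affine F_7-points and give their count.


Affine F_7-points: {(0, 2), (2, 4), (2, 6), (3, 2), (3, 4), (5, 6)}; count = 6.

For each of the 49 pairs (x, y) ∈ F_7², evaluate f(x, y) mod 7. Record the zeros.
  x = 0: [0↦6, 1↦5, 2↦0, 3↦5, 4↦6, 5↦3, 6↦3]  zeros at y ∈ {2}
  x = 1: [0↦6, 1↦4, 2↦5, 3↦2, 4↦2, 5↦5, 6↦4]  zeros at y ∈ ∅
  x = 2: [0↦1, 1↦5, 2↦5, 3↦1, 4↦0, 5↦2, 6↦0]  zeros at y ∈ {4, 6}
  x = 3: [0↦5, 1↦1, 2↦0, 3↦2, 4↦0, 5↦1, 6↦5]  zeros at y ∈ {2, 4}
  x = 4: [0↦4, 1↦6, 2↦4, 3↦5, 4↦2, 5↦2, 6↦5]  zeros at y ∈ ∅
  x = 5: [0↦5, 1↦6, 2↦3, 3↦3, 4↦6, 5↦5, 6↦0]  zeros at y ∈ {6}
  x = 6: [0↦1, 1↦1, 2↦4, 3↦3, 4↦5, 5↦3, 6↦4]  zeros at y ∈ ∅
Collecting zeros: affine points = {(0, 2), (2, 4), (2, 6), (3, 2), (3, 4), (5, 6)}.
Total count |C(F_7)_aff| = 6.


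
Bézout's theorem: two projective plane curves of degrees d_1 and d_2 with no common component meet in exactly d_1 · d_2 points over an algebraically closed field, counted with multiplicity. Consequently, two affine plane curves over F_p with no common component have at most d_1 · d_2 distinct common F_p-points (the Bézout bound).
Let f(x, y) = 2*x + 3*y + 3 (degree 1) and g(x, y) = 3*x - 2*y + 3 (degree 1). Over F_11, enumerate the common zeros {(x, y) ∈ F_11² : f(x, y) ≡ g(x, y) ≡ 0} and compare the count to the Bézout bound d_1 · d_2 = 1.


Common zeros: {(9, 4)}; count = 1; Bézout bound = 1.

deg(f) = 1, deg(g) = 1, so Bézout bound = 1.
Scan x ∈ F_11. For each x, list the y ∈ F_11 with f(x, y) ≡ 0 and those with g(x, y) ≡ 0 (mod 11); the common zeros in that column are the intersection.
  x = 0: f ≡ 0 at y ∈ {10}; g ≡ 0 at y ∈ {7}; common: ∅.
  x = 1: f ≡ 0 at y ∈ {2}; g ≡ 0 at y ∈ {3}; common: ∅.
  x = 2: f ≡ 0 at y ∈ {5}; g ≡ 0 at y ∈ {10}; common: ∅.
  x = 3: f ≡ 0 at y ∈ {8}; g ≡ 0 at y ∈ {6}; common: ∅.
  x = 4: f ≡ 0 at y ∈ {0}; g ≡ 0 at y ∈ {2}; common: ∅.
  x = 5: f ≡ 0 at y ∈ {3}; g ≡ 0 at y ∈ {9}; common: ∅.
  x = 6: f ≡ 0 at y ∈ {6}; g ≡ 0 at y ∈ {5}; common: ∅.
  x = 7: f ≡ 0 at y ∈ {9}; g ≡ 0 at y ∈ {1}; common: ∅.
  x = 8: f ≡ 0 at y ∈ {1}; g ≡ 0 at y ∈ {8}; common: ∅.
  x = 9: f ≡ 0 at y ∈ {4}; g ≡ 0 at y ∈ {4}; common: {4}.
  x = 10: f ≡ 0 at y ∈ {7}; g ≡ 0 at y ∈ {0}; common: ∅.
Collecting: common zeros = {(9, 4)}, so the count is 1.
Comparison with the Bézout bound: 1 ≤ 1 = deg(f)·deg(g), as expected for curves with no common component (the bound is attained).


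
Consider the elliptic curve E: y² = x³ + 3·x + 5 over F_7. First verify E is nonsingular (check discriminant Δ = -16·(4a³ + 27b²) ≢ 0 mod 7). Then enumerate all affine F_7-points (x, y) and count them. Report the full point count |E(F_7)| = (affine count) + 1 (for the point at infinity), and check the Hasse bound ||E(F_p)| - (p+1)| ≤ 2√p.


Affine points = {(1, 3), (1, 4), (4, 2), (4, 5), (6, 1), (6, 6)}; affine count = 6; |E(F_7)| = 7.

Discriminant check: Δ ∝ 4a³ + 27b² = 4·3³ + 27·5² = 4·27 + 27·25 ≡ 6 (mod 7). Nonzero ⇒ E is nonsingular.
For each x ∈ F_7, compute rhs = x³ + 3·x + 5 mod 7, then count y ∈ F_7 with y² ≡ rhs.
  x = 0: rhs = 5, matching y values: none (0 points).
  x = 1: rhs = 2, matching y values: 3, 4 (2 points).
  x = 2: rhs = 5, matching y values: none (0 points).
  x = 3: rhs = 6, matching y values: none (0 points).
  x = 4: rhs = 4, matching y values: 2, 5 (2 points).
  x = 5: rhs = 5, matching y values: none (0 points).
  x = 6: rhs = 1, matching y values: 1, 6 (2 points).
Total affine count: 6.
Full point count |E(F_7)| = 6 + 1 = 7.
Hasse bound: |7 − (7+1)| = |-1| = 1 ≤ 2√7 ≈ 5.2915 ✓.


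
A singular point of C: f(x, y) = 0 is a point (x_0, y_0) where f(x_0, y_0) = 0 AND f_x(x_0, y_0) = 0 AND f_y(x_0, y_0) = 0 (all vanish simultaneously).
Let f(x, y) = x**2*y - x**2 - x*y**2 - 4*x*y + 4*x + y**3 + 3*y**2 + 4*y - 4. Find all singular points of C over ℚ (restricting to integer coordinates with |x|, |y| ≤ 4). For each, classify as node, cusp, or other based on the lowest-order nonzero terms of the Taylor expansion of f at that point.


Singular points: {(2, 0)}; classification: node.

Compute partial derivatives:
  f_x = 2*x*y - 2*x - y**2 - 4*y + 4.
  f_y = x**2 - 2*x*y - 4*x + 3*y**2 + 6*y + 4.
Scan x_0 ∈ {−4, ..., 4}. For each x_0, f_y(x_0, y) is a polynomial in y; find its integer roots y ∈ {−4, ..., 4}, then test f_x and f at those candidates.
  x = -4: f_y(-4, y) = 3*y**2 + 14*y + 36; no integer root y with |y| ≤ 4.
  x = -3: f_y(-3, y) = 3*y**2 + 12*y + 25; no integer root y with |y| ≤ 4.
  x = -2: f_y(-2, y) = 3*y**2 + 10*y + 16; no integer root y with |y| ≤ 4.
  x = -1: f_y(-1, y) = 3*y**2 + 8*y + 9; no integer root y with |y| ≤ 4.
  x = 0: f_y(0, y) = 3*y**2 + 6*y + 4; no integer root y with |y| ≤ 4.
  x = 1: f_y(1, y) = 3*y**2 + 4*y + 1; vanishes at y ∈ {-1}. (1, -1): f_x = 3 ≠ 0.
  x = 2: f_y(2, y) = 3*y**2 + 2*y; vanishes at y ∈ {0}. (2, 0): f_x = 0, f = 0 — SINGULAR.
  x = 3: f_y(3, y) = 3*y**2 + 1; no integer root y with |y| ≤ 4.
  x = 4: f_y(4, y) = 3*y**2 - 2*y + 4; no integer root y with |y| ≤ 4.
Only singular point on the grid: (2, 0).
Classify: substitute x = 2 + u, y = 0 + v and expand: f = u**2*v - u**2 - u*v**2 + v**3 + v**2.
No constant or linear terms (consistent with a singular point). Quadratic part: -u**2 + v**2. Cubic part: u**2*v - u*v**2 + v**3.
The quadratic part v**2 - u**2 = (v − u)(v + u) splits into two distinct linear factors, so there are two distinct tangent lines y − 0 = ±(x − 2) — this is a node (ordinary double point).
Classification: node.


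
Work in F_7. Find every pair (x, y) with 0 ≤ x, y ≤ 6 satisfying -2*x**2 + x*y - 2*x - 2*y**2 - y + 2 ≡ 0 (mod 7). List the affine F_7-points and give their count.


Affine F_7-points: {(5, 1)}; count = 1.

For each of the 49 pairs (x, y) ∈ F_7², evaluate f(x, y) mod 7. Record the zeros.
  x = 0: [0↦2, 1↦6, 2↦6, 3↦2, 4↦1, 5↦3, 6↦1]  zeros at y ∈ ∅
  x = 1: [0↦5, 1↦3, 2↦4, 3↦1, 4↦1, 5↦4, 6↦3]  zeros at y ∈ ∅
  x = 2: [0↦4, 1↦3, 2↦5, 3↦3, 4↦4, 5↦1, 6↦1]  zeros at y ∈ ∅
  x = 3: [0↦6, 1↦6, 2↦2, 3↦1, 4↦3, 5↦1, 6↦2]  zeros at y ∈ ∅
  x = 4: [0↦4, 1↦5, 2↦2, 3↦2, 4↦5, 5↦4, 6↦6]  zeros at y ∈ ∅
  x = 5: [0↦5, 1↦0, 2↦5, 3↦6, 4↦3, 5↦3, 6↦6]  zeros at y ∈ {1}
  x = 6: [0↦2, 1↦5, 2↦4, 3↦6, 4↦4, 5↦5, 6↦2]  zeros at y ∈ ∅
Collecting zeros: affine points = {(5, 1)}.
Total count |C(F_7)_aff| = 1.


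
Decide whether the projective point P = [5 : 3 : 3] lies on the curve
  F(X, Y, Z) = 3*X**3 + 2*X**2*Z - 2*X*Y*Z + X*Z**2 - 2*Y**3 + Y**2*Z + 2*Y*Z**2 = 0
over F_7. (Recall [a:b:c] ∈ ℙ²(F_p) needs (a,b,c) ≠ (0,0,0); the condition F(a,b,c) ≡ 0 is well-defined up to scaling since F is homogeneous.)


F(5,3,3) ≡ 3 (mod 7); P is NOT on the curve.

Evaluate F(5, 3, 3) term-by-term (mod 7).
  3*X**3 ↦ 3·125·1·1 = 375
  2*X**2*Z ↦ 2·25·1·3 = 150
  -2*X*Y*Z ↦ -2·5·3·3 = -90
  X*Z**2 ↦ 1·5·1·9 = 45
  -2*Y**3 ↦ -2·1·27·1 = -54
  Y**2*Z ↦ 1·1·9·3 = 27
  2*Y*Z**2 ↦ 2·1·3·9 = 54
Sum: F(5, 3, 3) = (375) + (150) + (-90) + (45) + (-54) + (27) + (54) = 507.
Reducing mod 7: 507 ≡ 3 (mod 7).
Since F(a, b, c) ≡ 3 ≠ 0 (mod 7), P does NOT lie on the curve.


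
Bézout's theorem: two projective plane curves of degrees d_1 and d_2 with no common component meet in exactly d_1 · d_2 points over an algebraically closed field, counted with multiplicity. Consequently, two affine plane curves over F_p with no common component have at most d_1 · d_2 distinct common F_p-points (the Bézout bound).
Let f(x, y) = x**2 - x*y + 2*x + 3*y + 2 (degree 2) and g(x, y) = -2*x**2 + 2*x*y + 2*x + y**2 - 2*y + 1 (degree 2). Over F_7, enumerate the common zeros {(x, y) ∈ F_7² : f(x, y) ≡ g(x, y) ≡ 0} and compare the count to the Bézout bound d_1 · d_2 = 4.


Common zeros: {(2, 4)}; count = 1; Bézout bound = 4.

deg(f) = 2, deg(g) = 2, so Bézout bound = 4.
Scan x ∈ F_7. For each x, list the y ∈ F_7 with f(x, y) ≡ 0 and those with g(x, y) ≡ 0 (mod 7); the common zeros in that column are the intersection.
  x = 0: f ≡ 0 at y ∈ {4}; g ≡ 0 at y ∈ {1}; common: ∅.
  x = 1: f ≡ 0 at y ∈ {1}; g ≡ 0 at y ∈ ∅; common: ∅.
  x = 2: f ≡ 0 at y ∈ {4}; g ≡ 0 at y ∈ {1, 4}; common: {4}.
  x = 3: f ≡ 0 at y ∈ ∅; g ≡ 0 at y ∈ {4, 6}; common: ∅.
  x = 4: f ≡ 0 at y ∈ {5}; g ≡ 0 at y ∈ {2, 6}; common: ∅.
  x = 5: f ≡ 0 at y ∈ {1}; g ≡ 0 at y ∈ ∅; common: ∅.
  x = 6: f ≡ 0 at y ∈ {5}; g ≡ 0 at y ∈ {2}; common: ∅.
Collecting: common zeros = {(2, 4)}, so the count is 1.
Comparison with the Bézout bound: 1 ≤ 4 = deg(f)·deg(g), as expected for curves with no common component (the affine F_7-count falls short of the bound because intersections may lie at infinity, over extension fields, or carry multiplicity).
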